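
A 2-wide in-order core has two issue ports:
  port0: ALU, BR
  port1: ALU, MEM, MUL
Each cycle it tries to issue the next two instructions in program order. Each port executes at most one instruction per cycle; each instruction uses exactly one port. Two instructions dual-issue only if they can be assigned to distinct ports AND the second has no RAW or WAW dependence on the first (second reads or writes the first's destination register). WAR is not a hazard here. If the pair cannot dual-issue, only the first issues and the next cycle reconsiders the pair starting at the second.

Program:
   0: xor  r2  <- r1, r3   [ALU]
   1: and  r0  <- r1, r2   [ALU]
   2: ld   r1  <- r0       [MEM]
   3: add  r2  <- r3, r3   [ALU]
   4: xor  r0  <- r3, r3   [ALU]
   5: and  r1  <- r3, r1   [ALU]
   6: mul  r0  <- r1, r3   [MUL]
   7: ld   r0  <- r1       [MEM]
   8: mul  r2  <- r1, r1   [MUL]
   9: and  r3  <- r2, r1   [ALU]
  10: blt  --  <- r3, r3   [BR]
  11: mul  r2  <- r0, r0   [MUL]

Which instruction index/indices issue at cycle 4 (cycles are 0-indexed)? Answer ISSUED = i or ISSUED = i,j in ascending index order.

ISSUED = 6

[0] i0  xor.ALU  -- RAW r2
[1] i1  and.ALU  -- RAW r0
[2] i2+i3  ld.MEM add.ALU  -- pair
[3] i4+i5  xor.ALU and.ALU  -- pair
[4] i6  mul.MUL  -- no-port MUL/MEM
[5] i7  ld.MEM  -- no-port MEM/MUL
[6] i8  mul.MUL  -- RAW r2
[7] i9  and.ALU  -- RAW r3
[8] i10+i11  blt.BR mul.MUL  -- pair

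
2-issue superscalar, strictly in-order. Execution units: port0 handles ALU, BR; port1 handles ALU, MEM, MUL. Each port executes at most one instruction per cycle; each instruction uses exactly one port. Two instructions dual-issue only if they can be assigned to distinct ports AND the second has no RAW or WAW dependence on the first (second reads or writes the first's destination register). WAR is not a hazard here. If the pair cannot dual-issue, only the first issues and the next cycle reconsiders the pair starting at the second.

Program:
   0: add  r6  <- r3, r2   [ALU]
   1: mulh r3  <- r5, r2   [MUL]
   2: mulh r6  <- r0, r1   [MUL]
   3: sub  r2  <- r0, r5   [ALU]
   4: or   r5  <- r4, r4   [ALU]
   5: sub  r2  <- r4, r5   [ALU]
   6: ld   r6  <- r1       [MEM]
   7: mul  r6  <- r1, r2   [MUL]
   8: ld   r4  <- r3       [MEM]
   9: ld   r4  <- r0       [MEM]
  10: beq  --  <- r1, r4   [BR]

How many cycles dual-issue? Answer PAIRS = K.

0. add mulh @i0+i1  | dual
1. mulh sub @i2+i3  | dual
2. or @i4  | RAW r5
3. sub ld @i5+i6  | dual
4. mul @i7  | no-port MUL/MEM
5. ld @i8  | no-port MEM/MEM
6. ld @i9  | RAW r4
7. beq @i10  | tail

PAIRS = 3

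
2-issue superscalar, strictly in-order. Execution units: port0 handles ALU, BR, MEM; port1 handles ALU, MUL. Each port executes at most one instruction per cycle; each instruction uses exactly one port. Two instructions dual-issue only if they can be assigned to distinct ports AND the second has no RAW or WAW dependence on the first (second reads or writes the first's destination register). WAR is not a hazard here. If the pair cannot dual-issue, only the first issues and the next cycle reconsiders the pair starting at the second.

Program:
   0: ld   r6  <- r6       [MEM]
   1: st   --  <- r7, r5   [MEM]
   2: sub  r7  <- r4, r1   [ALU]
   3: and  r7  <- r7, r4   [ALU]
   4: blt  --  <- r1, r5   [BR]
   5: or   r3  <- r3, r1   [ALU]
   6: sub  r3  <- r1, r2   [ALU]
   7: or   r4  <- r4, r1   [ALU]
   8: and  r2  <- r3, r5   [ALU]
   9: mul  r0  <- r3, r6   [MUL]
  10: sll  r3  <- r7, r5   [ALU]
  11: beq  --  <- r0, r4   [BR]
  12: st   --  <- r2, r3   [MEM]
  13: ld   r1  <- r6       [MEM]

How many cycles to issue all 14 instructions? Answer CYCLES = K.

c0: i0 ld  no-port MEM/MEM
c1: i1,i2 st sub  2-wide
c2: i3,i4 and blt  2-wide
c3: i5 or  WAW r3
c4: i6,i7 sub or  2-wide
c5: i8,i9 and mul  2-wide
c6: i10,i11 sll beq  2-wide
c7: i12 st  no-port MEM/MEM
c8: i13 ld  tail

CYCLES = 9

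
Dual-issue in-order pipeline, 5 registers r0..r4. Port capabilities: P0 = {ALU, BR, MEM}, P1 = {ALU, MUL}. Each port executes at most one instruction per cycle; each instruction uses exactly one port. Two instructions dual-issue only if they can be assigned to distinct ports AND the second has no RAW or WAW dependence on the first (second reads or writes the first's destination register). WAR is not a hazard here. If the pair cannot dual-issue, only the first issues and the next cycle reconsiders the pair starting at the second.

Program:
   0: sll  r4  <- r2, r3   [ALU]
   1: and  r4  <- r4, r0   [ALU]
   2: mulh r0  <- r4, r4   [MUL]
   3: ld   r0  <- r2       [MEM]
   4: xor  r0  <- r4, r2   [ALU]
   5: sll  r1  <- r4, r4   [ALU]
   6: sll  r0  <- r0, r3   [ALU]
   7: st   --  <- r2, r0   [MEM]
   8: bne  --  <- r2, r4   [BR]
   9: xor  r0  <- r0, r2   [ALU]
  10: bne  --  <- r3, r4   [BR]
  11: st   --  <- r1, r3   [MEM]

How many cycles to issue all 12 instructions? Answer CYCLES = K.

CYCLES = 10

c0: i0 sll  RAW+WAW r4
c1: i1 and  RAW r4
c2: i2 mulh  WAW r0
c3: i3 ld  WAW r0
c4: i4+i5 xor+sll  pair
c5: i6 sll  RAW r0
c6: i7 st  no-port MEM/BR
c7: i8+i9 bne+xor  pair
c8: i10 bne  no-port BR/MEM
c9: i11 st  tail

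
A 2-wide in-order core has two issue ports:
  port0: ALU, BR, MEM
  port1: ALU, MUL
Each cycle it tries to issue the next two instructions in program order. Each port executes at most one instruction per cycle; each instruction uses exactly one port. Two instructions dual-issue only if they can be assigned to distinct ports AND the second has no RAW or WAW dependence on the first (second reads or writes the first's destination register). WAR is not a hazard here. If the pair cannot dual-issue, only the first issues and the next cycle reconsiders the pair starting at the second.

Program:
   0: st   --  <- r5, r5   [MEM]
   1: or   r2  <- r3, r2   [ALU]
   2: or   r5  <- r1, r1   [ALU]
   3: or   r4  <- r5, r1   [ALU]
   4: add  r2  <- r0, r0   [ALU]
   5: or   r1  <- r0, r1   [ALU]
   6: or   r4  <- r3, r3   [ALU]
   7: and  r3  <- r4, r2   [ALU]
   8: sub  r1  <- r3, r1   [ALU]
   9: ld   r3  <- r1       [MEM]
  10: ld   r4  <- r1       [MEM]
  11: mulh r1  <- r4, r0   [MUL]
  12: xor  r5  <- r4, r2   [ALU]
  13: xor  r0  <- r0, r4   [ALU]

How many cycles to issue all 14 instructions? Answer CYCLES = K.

CYCLES = 10

t=0 i0,i1:st.MEM/or.ALU ; pair
t=1 i2:or.ALU ; RAW r5
t=2 i3,i4:or.ALU/add.ALU ; pair
t=3 i5,i6:or.ALU/or.ALU ; pair
t=4 i7:and.ALU ; RAW r3
t=5 i8:sub.ALU ; RAW r1
t=6 i9:ld.MEM ; no-port MEM/MEM
t=7 i10:ld.MEM ; RAW r4
t=8 i11,i12:mulh.MUL/xor.ALU ; pair
t=9 i13:xor.ALU ; tail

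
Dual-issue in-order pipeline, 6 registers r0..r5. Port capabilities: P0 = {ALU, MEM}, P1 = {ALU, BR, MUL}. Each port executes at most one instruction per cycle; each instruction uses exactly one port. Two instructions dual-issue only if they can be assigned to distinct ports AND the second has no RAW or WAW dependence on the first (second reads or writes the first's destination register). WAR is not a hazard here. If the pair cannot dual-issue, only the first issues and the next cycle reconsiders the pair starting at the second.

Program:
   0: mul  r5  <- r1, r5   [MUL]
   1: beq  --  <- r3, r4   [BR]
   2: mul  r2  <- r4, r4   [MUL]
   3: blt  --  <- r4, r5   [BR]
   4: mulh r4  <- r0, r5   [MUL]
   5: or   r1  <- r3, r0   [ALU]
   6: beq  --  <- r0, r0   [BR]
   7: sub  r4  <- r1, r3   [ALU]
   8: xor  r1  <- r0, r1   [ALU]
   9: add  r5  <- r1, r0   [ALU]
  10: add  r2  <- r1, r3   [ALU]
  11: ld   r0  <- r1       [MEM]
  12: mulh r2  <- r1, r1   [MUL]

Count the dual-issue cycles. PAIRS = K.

PAIRS = 4

t=0 i0:mul ; no-port MUL/BR
t=1 i1:beq ; no-port BR/MUL
t=2 i2:mul ; no-port MUL/BR
t=3 i3:blt ; no-port BR/MUL
t=4 i4/i5:mulh or ; pair
t=5 i6/i7:beq sub ; pair
t=6 i8:xor ; RAW r1
t=7 i9/i10:add add ; pair
t=8 i11/i12:ld mulh ; pair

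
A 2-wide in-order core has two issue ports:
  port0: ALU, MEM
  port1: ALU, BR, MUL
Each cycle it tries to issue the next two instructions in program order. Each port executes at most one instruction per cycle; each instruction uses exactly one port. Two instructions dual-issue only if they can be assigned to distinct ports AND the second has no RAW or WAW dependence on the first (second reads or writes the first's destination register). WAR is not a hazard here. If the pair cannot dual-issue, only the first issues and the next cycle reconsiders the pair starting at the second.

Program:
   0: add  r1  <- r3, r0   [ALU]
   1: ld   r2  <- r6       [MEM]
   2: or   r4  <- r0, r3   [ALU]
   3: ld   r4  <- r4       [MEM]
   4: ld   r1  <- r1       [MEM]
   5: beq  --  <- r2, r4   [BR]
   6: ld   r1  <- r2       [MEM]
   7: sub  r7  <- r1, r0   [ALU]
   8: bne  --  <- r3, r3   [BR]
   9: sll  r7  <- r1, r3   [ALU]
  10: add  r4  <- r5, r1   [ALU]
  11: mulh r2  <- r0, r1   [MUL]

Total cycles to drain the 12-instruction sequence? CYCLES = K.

CYCLES = 8

  cy0 -> i0/i1 (add.ALU/ld.MEM) pair
  cy1 -> i2 (or.ALU) RAW+WAW r4
  cy2 -> i3 (ld.MEM) no-port MEM/MEM
  cy3 -> i4/i5 (ld.MEM/beq.BR) pair
  cy4 -> i6 (ld.MEM) RAW r1
  cy5 -> i7/i8 (sub.ALU/bne.BR) pair
  cy6 -> i9/i10 (sll.ALU/add.ALU) pair
  cy7 -> i11 (mulh.MUL) tail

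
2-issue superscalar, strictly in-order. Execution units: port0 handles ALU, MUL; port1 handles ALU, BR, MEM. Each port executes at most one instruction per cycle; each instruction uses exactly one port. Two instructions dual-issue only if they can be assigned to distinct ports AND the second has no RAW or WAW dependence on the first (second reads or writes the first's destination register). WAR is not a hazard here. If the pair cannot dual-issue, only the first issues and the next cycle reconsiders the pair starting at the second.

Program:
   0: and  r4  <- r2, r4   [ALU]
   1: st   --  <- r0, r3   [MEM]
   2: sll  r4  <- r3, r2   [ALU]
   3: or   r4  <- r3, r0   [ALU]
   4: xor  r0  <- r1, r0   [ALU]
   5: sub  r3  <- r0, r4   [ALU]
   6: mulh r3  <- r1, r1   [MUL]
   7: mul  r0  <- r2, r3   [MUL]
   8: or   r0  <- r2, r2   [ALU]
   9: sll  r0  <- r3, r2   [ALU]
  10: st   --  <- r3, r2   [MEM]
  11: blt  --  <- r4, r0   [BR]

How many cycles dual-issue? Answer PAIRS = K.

t=0 i0+i1:and.ALU;st.MEM ; pair
t=1 i2:sll.ALU ; WAW r4
t=2 i3+i4:or.ALU;xor.ALU ; pair
t=3 i5:sub.ALU ; WAW r3
t=4 i6:mulh.MUL ; no-port MUL/MUL
t=5 i7:mul.MUL ; WAW r0
t=6 i8:or.ALU ; WAW r0
t=7 i9+i10:sll.ALU;st.MEM ; pair
t=8 i11:blt.BR ; tail

PAIRS = 3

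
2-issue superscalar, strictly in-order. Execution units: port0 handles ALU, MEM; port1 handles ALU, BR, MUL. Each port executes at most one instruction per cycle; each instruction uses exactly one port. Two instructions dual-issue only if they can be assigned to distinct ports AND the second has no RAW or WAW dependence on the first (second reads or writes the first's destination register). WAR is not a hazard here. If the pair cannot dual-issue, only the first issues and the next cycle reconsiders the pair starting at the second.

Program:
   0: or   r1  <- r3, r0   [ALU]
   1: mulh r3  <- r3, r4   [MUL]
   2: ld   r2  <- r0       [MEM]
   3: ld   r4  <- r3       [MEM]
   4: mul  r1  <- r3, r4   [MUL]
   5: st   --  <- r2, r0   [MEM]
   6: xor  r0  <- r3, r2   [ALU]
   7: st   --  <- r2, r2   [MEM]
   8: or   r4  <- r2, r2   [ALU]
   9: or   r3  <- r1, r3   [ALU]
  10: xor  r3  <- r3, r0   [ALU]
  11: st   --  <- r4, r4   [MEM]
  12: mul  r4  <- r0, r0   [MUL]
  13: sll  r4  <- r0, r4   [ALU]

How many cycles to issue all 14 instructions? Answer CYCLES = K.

CYCLES = 9

0. or.ALU/mulh.MUL @i0+i1  | pair
1. ld.MEM @i2  | no-port MEM/MEM
2. ld.MEM @i3  | RAW r4
3. mul.MUL/st.MEM @i4+i5  | pair
4. xor.ALU/st.MEM @i6+i7  | pair
5. or.ALU/or.ALU @i8+i9  | pair
6. xor.ALU/st.MEM @i10+i11  | pair
7. mul.MUL @i12  | RAW+WAW r4
8. sll.ALU @i13  | tail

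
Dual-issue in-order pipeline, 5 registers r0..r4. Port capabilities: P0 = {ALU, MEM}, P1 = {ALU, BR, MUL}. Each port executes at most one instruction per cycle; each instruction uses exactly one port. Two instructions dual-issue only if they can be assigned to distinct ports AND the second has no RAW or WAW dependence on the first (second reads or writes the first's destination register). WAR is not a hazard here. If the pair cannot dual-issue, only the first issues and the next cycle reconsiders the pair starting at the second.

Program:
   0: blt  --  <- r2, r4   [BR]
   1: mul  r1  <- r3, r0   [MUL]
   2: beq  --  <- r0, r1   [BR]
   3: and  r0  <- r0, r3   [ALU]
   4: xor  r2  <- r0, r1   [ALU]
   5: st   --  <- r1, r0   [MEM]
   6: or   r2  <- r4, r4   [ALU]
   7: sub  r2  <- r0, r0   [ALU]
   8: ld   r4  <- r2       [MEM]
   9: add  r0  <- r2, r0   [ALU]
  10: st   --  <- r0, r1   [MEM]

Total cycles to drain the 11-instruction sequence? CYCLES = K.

[0] i0  blt  -- no-port BR/MUL
[1] i1  mul  -- no-port MUL/BR
[2] i2+i3  beq+and  -- dual
[3] i4+i5  xor+st  -- dual
[4] i6  or  -- WAW r2
[5] i7  sub  -- RAW r2
[6] i8+i9  ld+add  -- dual
[7] i10  st  -- tail

CYCLES = 8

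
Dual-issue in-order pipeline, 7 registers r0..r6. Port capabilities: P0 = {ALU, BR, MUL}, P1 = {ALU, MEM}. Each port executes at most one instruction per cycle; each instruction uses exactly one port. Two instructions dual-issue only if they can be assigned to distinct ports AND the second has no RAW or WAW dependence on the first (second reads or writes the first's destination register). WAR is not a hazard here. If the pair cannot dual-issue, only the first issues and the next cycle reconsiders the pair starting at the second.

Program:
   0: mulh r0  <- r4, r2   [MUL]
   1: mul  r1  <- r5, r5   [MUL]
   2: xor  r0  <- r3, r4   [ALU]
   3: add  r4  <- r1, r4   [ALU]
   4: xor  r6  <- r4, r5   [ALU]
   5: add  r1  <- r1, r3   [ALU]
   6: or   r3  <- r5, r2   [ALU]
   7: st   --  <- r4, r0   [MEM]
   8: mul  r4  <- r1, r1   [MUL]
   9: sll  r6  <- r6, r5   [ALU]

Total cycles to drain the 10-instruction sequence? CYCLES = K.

CYCLES = 6

#0 head=0: mulh.MUL i0 no-port MUL/MUL
#1 head=1: mul.MUL+xor.ALU i1+i2 pair
#2 head=3: add.ALU i3 RAW r4
#3 head=4: xor.ALU+add.ALU i4+i5 pair
#4 head=6: or.ALU+st.MEM i6+i7 pair
#5 head=8: mul.MUL+sll.ALU i8+i9 pair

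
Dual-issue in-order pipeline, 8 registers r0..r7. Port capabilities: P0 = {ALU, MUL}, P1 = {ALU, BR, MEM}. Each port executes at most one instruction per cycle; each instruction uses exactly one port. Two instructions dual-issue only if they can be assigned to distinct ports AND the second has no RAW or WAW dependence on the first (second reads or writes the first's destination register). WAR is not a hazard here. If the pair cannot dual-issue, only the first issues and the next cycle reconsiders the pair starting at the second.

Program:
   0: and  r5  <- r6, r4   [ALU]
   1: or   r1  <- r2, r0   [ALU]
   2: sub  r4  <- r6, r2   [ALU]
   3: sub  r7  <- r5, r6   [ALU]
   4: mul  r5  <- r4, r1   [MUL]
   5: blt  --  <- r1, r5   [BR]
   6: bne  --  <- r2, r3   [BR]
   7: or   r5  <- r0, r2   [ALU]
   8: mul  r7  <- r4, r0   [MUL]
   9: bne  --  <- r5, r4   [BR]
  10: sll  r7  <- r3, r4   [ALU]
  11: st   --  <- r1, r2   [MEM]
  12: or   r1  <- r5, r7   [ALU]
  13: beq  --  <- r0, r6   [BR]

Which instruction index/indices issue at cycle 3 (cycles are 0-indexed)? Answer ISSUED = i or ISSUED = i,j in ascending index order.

ISSUED = 5

  cy0 -> i0,i1 (and or) pair
  cy1 -> i2,i3 (sub sub) pair
  cy2 -> i4 (mul) RAW r5
  cy3 -> i5 (blt) no-port BR/BR
  cy4 -> i6,i7 (bne or) pair
  cy5 -> i8,i9 (mul bne) pair
  cy6 -> i10,i11 (sll st) pair
  cy7 -> i12,i13 (or beq) pair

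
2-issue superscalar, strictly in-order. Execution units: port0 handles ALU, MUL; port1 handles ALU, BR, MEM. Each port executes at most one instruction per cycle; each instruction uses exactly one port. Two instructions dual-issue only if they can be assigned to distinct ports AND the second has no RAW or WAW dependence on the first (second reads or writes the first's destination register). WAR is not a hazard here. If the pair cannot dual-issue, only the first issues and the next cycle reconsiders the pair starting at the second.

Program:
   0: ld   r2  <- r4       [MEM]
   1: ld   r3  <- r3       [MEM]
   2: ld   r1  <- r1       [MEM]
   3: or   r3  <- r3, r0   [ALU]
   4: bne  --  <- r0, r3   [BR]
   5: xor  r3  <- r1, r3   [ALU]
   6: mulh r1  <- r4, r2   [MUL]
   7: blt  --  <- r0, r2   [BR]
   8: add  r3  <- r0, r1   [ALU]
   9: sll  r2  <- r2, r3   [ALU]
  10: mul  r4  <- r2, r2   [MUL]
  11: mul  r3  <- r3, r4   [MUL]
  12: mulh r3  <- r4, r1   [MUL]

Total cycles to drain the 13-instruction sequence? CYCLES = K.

[0] i0  ld.MEM  -- no-port MEM/MEM
[1] i1  ld.MEM  -- no-port MEM/MEM
[2] i2,i3  ld.MEM/or.ALU  -- 2-wide
[3] i4,i5  bne.BR/xor.ALU  -- 2-wide
[4] i6,i7  mulh.MUL/blt.BR  -- 2-wide
[5] i8  add.ALU  -- RAW r3
[6] i9  sll.ALU  -- RAW r2
[7] i10  mul.MUL  -- no-port MUL/MUL
[8] i11  mul.MUL  -- no-port MUL/MUL
[9] i12  mulh.MUL  -- tail

CYCLES = 10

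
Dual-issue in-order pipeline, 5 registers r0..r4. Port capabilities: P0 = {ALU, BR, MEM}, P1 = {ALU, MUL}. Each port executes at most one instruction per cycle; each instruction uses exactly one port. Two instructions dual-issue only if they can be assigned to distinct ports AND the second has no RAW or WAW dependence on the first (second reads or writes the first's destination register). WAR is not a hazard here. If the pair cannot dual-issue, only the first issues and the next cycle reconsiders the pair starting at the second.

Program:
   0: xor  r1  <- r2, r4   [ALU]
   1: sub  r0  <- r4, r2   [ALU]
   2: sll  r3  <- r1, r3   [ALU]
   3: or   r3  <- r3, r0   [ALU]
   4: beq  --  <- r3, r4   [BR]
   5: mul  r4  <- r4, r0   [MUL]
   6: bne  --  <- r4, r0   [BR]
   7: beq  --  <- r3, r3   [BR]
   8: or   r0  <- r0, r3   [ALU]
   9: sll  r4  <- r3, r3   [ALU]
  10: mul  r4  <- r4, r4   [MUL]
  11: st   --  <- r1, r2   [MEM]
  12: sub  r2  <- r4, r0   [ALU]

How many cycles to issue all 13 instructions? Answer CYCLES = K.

0. xor sub @i0,i1  | dual
1. sll @i2  | RAW+WAW r3
2. or @i3  | RAW r3
3. beq mul @i4,i5  | dual
4. bne @i6  | no-port BR/BR
5. beq or @i7,i8  | dual
6. sll @i9  | RAW+WAW r4
7. mul st @i10,i11  | dual
8. sub @i12  | tail

CYCLES = 9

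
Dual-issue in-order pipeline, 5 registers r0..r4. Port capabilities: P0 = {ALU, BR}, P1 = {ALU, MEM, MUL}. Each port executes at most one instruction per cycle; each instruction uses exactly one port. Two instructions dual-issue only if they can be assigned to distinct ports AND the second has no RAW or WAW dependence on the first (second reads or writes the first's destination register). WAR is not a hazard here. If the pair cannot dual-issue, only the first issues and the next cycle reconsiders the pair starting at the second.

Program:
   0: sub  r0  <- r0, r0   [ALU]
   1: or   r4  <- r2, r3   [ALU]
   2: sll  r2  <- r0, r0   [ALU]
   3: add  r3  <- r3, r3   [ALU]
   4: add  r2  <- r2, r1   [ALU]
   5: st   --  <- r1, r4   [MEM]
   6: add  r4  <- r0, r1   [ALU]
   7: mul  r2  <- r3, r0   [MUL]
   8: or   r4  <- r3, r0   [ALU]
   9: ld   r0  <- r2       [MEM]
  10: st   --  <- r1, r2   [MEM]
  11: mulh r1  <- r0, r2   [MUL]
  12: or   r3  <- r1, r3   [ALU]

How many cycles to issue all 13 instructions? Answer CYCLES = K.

CYCLES = 8

0. sub.ALU+or.ALU @i0,i1  | 2-wide
1. sll.ALU+add.ALU @i2,i3  | 2-wide
2. add.ALU+st.MEM @i4,i5  | 2-wide
3. add.ALU+mul.MUL @i6,i7  | 2-wide
4. or.ALU+ld.MEM @i8,i9  | 2-wide
5. st.MEM @i10  | no-port MEM/MUL
6. mulh.MUL @i11  | RAW r1
7. or.ALU @i12  | tail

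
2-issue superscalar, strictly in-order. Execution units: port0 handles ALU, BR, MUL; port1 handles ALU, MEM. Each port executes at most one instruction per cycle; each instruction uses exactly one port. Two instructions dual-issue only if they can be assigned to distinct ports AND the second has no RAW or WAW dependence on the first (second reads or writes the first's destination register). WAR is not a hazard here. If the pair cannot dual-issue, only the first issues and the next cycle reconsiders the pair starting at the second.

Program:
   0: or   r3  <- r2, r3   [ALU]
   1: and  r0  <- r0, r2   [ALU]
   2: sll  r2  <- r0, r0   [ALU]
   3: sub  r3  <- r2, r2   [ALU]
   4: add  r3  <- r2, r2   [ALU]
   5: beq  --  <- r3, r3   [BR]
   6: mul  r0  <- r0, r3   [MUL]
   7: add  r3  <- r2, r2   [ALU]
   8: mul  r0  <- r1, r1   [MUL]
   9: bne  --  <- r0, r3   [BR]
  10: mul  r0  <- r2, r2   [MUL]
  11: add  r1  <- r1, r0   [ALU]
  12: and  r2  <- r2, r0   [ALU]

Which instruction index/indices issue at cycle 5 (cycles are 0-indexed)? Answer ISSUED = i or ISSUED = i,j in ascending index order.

t=0 i0&i1:or.ALU and.ALU ; dual
t=1 i2:sll.ALU ; RAW r2
t=2 i3:sub.ALU ; WAW r3
t=3 i4:add.ALU ; RAW r3
t=4 i5:beq.BR ; no-port BR/MUL
t=5 i6&i7:mul.MUL add.ALU ; dual
t=6 i8:mul.MUL ; no-port MUL/BR
t=7 i9:bne.BR ; no-port BR/MUL
t=8 i10:mul.MUL ; RAW r0
t=9 i11&i12:add.ALU and.ALU ; dual

ISSUED = 6,7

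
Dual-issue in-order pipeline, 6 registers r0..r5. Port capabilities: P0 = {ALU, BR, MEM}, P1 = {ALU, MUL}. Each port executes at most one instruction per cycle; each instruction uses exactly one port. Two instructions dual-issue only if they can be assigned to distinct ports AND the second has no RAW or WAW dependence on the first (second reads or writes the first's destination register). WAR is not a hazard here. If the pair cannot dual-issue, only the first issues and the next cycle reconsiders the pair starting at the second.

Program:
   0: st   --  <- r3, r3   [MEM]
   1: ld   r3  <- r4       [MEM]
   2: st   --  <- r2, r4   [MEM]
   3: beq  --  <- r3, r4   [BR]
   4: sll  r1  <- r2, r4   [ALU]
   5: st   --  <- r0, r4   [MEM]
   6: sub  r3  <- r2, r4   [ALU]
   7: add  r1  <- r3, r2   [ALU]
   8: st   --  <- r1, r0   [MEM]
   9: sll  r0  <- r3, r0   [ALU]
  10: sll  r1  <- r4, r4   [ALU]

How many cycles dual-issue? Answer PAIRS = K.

PAIRS = 3

  cy0 -> i0 (st) no-port MEM/MEM
  cy1 -> i1 (ld) no-port MEM/MEM
  cy2 -> i2 (st) no-port MEM/BR
  cy3 -> i3/i4 (beq/sll) pair
  cy4 -> i5/i6 (st/sub) pair
  cy5 -> i7 (add) RAW r1
  cy6 -> i8/i9 (st/sll) pair
  cy7 -> i10 (sll) tail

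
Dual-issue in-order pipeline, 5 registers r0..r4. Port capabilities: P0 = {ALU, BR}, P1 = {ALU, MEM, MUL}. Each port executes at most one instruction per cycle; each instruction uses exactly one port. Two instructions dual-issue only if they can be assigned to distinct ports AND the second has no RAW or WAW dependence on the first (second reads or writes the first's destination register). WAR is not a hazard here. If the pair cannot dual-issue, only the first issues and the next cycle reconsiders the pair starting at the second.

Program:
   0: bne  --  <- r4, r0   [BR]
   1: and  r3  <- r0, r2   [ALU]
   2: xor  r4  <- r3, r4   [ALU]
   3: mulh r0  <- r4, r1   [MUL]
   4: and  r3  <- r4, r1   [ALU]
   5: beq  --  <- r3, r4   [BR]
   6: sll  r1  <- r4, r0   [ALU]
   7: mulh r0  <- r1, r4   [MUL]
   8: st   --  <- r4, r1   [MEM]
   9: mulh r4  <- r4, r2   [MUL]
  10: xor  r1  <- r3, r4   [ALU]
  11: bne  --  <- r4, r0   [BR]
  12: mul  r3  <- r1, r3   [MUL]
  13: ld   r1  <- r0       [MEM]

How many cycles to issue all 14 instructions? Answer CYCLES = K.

  cy0 -> i0&i1 (bne+and) dual
  cy1 -> i2 (xor) RAW r4
  cy2 -> i3&i4 (mulh+and) dual
  cy3 -> i5&i6 (beq+sll) dual
  cy4 -> i7 (mulh) no-port MUL/MEM
  cy5 -> i8 (st) no-port MEM/MUL
  cy6 -> i9 (mulh) RAW r4
  cy7 -> i10&i11 (xor+bne) dual
  cy8 -> i12 (mul) no-port MUL/MEM
  cy9 -> i13 (ld) tail

CYCLES = 10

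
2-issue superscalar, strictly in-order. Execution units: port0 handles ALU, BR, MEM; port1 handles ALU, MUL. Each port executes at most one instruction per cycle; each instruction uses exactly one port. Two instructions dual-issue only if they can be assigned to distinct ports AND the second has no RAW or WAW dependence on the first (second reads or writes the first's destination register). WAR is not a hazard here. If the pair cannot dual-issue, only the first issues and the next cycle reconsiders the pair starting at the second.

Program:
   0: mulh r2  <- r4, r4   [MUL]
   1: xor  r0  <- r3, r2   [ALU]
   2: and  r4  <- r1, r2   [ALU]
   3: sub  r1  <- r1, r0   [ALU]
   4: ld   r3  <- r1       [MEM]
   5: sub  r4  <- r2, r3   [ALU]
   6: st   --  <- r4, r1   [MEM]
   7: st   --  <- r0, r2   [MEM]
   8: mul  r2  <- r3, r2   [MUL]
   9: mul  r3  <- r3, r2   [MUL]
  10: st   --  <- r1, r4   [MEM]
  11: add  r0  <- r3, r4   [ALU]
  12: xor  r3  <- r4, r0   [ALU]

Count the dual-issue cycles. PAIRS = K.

PAIRS = 3

t=0 i0:mulh ; RAW r2
t=1 i1+i2:xor+and ; pair
t=2 i3:sub ; RAW r1
t=3 i4:ld ; RAW r3
t=4 i5:sub ; RAW r4
t=5 i6:st ; no-port MEM/MEM
t=6 i7+i8:st+mul ; pair
t=7 i9+i10:mul+st ; pair
t=8 i11:add ; RAW r0
t=9 i12:xor ; tail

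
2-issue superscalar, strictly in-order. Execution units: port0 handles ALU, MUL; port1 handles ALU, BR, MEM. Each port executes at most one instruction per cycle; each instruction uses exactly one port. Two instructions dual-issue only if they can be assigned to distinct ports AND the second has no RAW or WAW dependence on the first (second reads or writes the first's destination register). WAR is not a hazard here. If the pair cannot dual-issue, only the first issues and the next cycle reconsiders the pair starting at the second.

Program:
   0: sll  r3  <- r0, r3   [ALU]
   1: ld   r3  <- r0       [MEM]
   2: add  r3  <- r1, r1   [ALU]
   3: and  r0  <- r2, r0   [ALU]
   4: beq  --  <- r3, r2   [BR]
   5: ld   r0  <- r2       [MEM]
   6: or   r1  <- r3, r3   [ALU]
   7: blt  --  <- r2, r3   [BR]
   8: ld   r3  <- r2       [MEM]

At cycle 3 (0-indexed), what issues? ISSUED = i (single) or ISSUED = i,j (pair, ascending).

ISSUED = 4

0. sll.ALU @i0  | WAW r3
1. ld.MEM @i1  | WAW r3
2. add.ALU and.ALU @i2+i3  | dual
3. beq.BR @i4  | no-port BR/MEM
4. ld.MEM or.ALU @i5+i6  | dual
5. blt.BR @i7  | no-port BR/MEM
6. ld.MEM @i8  | tail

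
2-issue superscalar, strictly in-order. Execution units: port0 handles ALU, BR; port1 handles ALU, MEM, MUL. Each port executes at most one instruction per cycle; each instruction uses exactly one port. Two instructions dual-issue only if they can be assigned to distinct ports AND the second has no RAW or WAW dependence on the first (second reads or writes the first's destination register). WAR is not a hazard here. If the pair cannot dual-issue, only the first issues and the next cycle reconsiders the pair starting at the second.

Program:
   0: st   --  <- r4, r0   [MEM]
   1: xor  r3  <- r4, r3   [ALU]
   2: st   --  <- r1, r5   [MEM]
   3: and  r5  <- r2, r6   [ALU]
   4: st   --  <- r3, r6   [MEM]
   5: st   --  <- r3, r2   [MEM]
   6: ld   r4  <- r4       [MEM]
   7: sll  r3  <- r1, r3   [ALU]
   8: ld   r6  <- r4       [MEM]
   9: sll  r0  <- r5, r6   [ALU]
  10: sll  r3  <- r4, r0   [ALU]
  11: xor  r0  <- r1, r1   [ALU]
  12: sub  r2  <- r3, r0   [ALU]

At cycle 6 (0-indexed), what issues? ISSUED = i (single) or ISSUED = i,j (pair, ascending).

  cy0 -> i0,i1 (st.MEM+xor.ALU) dual
  cy1 -> i2,i3 (st.MEM+and.ALU) dual
  cy2 -> i4 (st.MEM) no-port MEM/MEM
  cy3 -> i5 (st.MEM) no-port MEM/MEM
  cy4 -> i6,i7 (ld.MEM+sll.ALU) dual
  cy5 -> i8 (ld.MEM) RAW r6
  cy6 -> i9 (sll.ALU) RAW r0
  cy7 -> i10,i11 (sll.ALU+xor.ALU) dual
  cy8 -> i12 (sub.ALU) tail

ISSUED = 9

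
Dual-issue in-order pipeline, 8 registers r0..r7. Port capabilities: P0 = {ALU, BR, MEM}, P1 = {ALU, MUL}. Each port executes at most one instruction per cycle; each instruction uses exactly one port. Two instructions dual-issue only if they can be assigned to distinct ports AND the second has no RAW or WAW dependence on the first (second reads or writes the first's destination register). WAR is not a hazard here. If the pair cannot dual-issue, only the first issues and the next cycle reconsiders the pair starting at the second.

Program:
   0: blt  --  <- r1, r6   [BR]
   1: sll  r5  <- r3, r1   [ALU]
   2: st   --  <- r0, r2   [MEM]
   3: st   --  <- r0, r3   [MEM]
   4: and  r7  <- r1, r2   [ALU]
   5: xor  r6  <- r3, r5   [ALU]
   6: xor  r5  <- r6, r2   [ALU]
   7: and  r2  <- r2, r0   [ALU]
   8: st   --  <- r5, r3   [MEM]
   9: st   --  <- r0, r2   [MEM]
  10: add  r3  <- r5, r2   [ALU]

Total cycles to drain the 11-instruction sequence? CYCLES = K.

CYCLES = 7

0. blt+sll @i0,i1  | pair
1. st @i2  | no-port MEM/MEM
2. st+and @i3,i4  | pair
3. xor @i5  | RAW r6
4. xor+and @i6,i7  | pair
5. st @i8  | no-port MEM/MEM
6. st+add @i9,i10  | pair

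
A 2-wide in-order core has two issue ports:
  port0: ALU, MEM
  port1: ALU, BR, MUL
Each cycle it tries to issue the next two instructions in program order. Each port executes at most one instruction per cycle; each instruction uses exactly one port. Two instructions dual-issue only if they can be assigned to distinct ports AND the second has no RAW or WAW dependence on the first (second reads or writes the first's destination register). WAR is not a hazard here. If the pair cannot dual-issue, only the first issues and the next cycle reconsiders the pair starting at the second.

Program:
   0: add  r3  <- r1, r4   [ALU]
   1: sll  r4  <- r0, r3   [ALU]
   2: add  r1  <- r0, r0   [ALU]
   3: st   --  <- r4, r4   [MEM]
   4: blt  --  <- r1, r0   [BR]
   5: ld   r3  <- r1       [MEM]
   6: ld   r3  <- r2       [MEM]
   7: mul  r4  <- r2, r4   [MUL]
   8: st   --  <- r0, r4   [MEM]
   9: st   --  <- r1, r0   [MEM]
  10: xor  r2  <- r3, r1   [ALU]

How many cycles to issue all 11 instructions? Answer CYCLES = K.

  cy0 -> i0 (add) RAW r3
  cy1 -> i1&i2 (sll+add) dual
  cy2 -> i3&i4 (st+blt) dual
  cy3 -> i5 (ld) no-port MEM/MEM
  cy4 -> i6&i7 (ld+mul) dual
  cy5 -> i8 (st) no-port MEM/MEM
  cy6 -> i9&i10 (st+xor) dual

CYCLES = 7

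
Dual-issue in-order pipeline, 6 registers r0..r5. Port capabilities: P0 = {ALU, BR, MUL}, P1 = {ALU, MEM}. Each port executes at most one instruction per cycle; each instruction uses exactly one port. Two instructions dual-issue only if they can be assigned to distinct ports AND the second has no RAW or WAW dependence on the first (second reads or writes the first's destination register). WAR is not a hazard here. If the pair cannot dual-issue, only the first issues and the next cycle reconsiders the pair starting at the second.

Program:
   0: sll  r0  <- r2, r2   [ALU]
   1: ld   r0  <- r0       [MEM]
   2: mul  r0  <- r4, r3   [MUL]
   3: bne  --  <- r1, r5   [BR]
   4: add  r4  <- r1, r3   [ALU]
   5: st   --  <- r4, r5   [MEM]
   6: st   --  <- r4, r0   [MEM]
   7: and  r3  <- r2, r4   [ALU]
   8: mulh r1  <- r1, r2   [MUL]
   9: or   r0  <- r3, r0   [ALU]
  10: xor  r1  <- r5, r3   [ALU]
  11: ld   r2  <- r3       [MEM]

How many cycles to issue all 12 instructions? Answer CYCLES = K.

CYCLES = 8

  cy0 -> i0 (sll) RAW+WAW r0
  cy1 -> i1 (ld) WAW r0
  cy2 -> i2 (mul) no-port MUL/BR
  cy3 -> i3&i4 (bne/add) dual
  cy4 -> i5 (st) no-port MEM/MEM
  cy5 -> i6&i7 (st/and) dual
  cy6 -> i8&i9 (mulh/or) dual
  cy7 -> i10&i11 (xor/ld) dual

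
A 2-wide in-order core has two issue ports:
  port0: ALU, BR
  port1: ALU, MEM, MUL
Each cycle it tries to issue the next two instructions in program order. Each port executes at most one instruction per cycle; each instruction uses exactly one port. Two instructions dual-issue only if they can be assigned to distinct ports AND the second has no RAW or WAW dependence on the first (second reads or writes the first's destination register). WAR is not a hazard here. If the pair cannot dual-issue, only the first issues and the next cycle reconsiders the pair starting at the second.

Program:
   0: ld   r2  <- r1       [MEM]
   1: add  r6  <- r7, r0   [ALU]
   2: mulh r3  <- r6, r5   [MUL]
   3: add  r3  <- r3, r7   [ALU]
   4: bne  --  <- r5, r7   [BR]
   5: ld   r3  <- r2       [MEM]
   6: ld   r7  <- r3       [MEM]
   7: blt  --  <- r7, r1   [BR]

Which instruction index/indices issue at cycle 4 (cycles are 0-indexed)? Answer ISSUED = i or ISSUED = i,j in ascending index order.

ISSUED = 6

[0] i0,i1  ld+add  -- 2-wide
[1] i2  mulh  -- RAW+WAW r3
[2] i3,i4  add+bne  -- 2-wide
[3] i5  ld  -- no-port MEM/MEM
[4] i6  ld  -- RAW r7
[5] i7  blt  -- tail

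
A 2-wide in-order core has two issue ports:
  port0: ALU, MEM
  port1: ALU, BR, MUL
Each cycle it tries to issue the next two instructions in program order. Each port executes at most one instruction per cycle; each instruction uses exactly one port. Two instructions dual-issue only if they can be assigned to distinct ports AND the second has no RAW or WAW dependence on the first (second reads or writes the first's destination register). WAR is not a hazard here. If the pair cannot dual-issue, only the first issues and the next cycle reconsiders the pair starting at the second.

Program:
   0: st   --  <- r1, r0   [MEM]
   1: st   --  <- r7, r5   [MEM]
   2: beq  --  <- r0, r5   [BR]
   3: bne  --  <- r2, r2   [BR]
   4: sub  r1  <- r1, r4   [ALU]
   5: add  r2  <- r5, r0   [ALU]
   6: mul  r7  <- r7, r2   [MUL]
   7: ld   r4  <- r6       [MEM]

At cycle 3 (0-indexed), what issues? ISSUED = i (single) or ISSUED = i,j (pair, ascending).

  cy0 -> i0 (st.MEM) no-port MEM/MEM
  cy1 -> i1&i2 (st.MEM+beq.BR) 2-wide
  cy2 -> i3&i4 (bne.BR+sub.ALU) 2-wide
  cy3 -> i5 (add.ALU) RAW r2
  cy4 -> i6&i7 (mul.MUL+ld.MEM) 2-wide

ISSUED = 5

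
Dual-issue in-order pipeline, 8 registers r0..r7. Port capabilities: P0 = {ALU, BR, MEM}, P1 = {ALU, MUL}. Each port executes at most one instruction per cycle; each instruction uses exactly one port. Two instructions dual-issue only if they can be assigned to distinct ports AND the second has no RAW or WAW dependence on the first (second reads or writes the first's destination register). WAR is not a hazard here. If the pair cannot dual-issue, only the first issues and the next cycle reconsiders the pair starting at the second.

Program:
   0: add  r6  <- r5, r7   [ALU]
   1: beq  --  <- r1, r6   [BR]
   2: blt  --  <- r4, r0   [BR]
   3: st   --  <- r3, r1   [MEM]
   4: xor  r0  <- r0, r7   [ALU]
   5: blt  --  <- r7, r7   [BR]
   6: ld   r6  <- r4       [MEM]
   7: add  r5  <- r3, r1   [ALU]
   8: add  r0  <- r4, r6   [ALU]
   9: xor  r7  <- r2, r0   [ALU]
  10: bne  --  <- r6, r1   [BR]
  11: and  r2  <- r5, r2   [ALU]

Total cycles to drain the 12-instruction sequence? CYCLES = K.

#0 head=0: add.ALU i0 RAW r6
#1 head=1: beq.BR i1 no-port BR/BR
#2 head=2: blt.BR i2 no-port BR/MEM
#3 head=3: st.MEM/xor.ALU i3&i4 2-wide
#4 head=5: blt.BR i5 no-port BR/MEM
#5 head=6: ld.MEM/add.ALU i6&i7 2-wide
#6 head=8: add.ALU i8 RAW r0
#7 head=9: xor.ALU/bne.BR i9&i10 2-wide
#8 head=11: and.ALU i11 tail

CYCLES = 9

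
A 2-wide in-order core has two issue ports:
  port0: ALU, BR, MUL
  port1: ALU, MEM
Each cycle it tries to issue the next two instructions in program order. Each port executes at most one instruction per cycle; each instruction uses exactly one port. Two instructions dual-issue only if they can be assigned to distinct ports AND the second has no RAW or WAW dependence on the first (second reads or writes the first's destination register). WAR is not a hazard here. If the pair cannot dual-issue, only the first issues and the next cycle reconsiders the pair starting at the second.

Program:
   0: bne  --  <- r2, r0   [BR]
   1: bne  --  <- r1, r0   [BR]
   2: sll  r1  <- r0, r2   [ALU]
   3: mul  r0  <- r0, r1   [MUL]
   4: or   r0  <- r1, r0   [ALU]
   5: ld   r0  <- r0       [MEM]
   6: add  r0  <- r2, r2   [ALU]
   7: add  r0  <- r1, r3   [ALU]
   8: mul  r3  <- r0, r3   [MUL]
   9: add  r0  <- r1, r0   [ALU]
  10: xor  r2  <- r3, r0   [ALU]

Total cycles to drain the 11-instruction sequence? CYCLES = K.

t=0 i0:bne.BR ; no-port BR/BR
t=1 i1/i2:bne.BR/sll.ALU ; pair
t=2 i3:mul.MUL ; RAW+WAW r0
t=3 i4:or.ALU ; RAW+WAW r0
t=4 i5:ld.MEM ; WAW r0
t=5 i6:add.ALU ; WAW r0
t=6 i7:add.ALU ; RAW r0
t=7 i8/i9:mul.MUL/add.ALU ; pair
t=8 i10:xor.ALU ; tail

CYCLES = 9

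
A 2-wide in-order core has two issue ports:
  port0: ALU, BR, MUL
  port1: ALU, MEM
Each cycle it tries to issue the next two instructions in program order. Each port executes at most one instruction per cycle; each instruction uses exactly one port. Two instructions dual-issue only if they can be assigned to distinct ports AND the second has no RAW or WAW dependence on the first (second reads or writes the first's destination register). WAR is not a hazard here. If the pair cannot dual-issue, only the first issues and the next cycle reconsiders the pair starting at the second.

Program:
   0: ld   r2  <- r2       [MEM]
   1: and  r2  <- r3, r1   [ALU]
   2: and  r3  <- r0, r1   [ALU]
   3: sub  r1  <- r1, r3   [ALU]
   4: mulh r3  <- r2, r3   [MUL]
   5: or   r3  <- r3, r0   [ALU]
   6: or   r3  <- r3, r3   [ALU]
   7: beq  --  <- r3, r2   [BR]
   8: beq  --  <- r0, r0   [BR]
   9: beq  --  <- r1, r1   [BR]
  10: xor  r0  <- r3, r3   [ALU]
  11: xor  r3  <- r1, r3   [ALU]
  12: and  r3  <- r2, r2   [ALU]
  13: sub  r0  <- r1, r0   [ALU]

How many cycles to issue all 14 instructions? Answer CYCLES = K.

CYCLES = 10

#0 head=0: ld i0 WAW r2
#1 head=1: and+and i1/i2 pair
#2 head=3: sub+mulh i3/i4 pair
#3 head=5: or i5 RAW+WAW r3
#4 head=6: or i6 RAW r3
#5 head=7: beq i7 no-port BR/BR
#6 head=8: beq i8 no-port BR/BR
#7 head=9: beq+xor i9/i10 pair
#8 head=11: xor i11 WAW r3
#9 head=12: and+sub i12/i13 pair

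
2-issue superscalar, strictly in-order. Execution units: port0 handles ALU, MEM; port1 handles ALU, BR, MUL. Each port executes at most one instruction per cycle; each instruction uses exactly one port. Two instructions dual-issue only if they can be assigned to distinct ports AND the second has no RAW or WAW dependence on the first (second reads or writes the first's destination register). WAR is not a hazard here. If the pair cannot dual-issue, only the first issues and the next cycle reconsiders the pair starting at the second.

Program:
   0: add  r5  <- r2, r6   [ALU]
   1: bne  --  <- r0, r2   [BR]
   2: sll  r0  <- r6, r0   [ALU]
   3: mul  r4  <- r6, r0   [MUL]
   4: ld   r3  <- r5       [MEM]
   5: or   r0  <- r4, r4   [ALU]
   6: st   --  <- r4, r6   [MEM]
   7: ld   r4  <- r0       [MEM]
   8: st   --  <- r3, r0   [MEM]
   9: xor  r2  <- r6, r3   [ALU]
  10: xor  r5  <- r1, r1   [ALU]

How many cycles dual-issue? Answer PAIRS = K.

PAIRS = 4

[0] i0+i1  add;bne  -- pair
[1] i2  sll  -- RAW r0
[2] i3+i4  mul;ld  -- pair
[3] i5+i6  or;st  -- pair
[4] i7  ld  -- no-port MEM/MEM
[5] i8+i9  st;xor  -- pair
[6] i10  xor  -- tail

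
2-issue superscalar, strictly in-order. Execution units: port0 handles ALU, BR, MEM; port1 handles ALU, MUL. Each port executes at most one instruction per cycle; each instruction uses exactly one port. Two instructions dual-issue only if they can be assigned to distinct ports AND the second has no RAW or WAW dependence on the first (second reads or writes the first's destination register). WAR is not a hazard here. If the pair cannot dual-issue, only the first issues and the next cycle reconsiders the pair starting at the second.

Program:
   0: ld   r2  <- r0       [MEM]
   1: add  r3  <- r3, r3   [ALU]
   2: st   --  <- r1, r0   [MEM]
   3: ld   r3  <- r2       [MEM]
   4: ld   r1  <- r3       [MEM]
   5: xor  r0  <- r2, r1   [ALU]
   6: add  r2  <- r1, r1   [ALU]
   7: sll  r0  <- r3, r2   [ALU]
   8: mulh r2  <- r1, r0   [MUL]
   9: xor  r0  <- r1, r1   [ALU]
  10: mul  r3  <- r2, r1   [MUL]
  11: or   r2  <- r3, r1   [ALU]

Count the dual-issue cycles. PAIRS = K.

PAIRS = 3

  cy0 -> i0/i1 (ld add) dual
  cy1 -> i2 (st) no-port MEM/MEM
  cy2 -> i3 (ld) no-port MEM/MEM
  cy3 -> i4 (ld) RAW r1
  cy4 -> i5/i6 (xor add) dual
  cy5 -> i7 (sll) RAW r0
  cy6 -> i8/i9 (mulh xor) dual
  cy7 -> i10 (mul) RAW r3
  cy8 -> i11 (or) tail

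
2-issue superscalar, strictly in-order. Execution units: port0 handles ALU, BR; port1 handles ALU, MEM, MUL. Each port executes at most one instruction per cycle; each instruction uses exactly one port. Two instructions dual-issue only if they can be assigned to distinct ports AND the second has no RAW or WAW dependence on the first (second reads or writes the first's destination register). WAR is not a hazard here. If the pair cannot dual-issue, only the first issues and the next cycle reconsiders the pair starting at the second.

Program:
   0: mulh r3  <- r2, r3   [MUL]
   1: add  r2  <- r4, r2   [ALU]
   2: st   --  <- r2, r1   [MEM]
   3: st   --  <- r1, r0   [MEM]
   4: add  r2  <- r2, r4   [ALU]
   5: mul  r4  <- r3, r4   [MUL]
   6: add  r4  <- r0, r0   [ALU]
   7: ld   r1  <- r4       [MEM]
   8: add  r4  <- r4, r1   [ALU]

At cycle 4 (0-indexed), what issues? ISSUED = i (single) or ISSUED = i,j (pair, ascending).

t=0 i0/i1:mulh.MUL+add.ALU ; pair
t=1 i2:st.MEM ; no-port MEM/MEM
t=2 i3/i4:st.MEM+add.ALU ; pair
t=3 i5:mul.MUL ; WAW r4
t=4 i6:add.ALU ; RAW r4
t=5 i7:ld.MEM ; RAW r1
t=6 i8:add.ALU ; tail

ISSUED = 6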